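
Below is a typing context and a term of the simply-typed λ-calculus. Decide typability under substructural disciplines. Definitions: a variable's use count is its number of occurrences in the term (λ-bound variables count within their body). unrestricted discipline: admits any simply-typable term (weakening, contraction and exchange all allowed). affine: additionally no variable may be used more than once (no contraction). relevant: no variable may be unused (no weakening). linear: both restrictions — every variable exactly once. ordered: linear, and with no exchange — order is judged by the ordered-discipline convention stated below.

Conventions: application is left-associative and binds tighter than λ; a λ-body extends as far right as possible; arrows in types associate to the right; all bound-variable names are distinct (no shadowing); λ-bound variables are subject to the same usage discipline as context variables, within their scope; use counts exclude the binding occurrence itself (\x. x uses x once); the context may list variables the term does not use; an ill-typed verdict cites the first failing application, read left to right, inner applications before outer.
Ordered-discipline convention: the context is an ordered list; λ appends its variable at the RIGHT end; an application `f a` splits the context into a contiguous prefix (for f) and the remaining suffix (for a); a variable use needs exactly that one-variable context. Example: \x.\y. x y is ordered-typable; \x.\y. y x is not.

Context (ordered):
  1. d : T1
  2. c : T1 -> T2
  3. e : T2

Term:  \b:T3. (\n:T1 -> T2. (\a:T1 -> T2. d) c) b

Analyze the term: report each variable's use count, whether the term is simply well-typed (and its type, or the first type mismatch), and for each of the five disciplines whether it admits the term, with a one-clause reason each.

counts: d ×1, c ×1, e ×0, b (λ-bound) ×1, n (λ-bound) ×0, a (λ-bound) ×0
use order (left to right): d, c, b
typing: ill-typed: an application expects T1 -> T2 but receives T3
ordered ✗ (fails simple typing)
linear ✗ (a type mismatch blocks all five)
affine ✗ (the type mismatch rejects it)
relevant ✗ (not simply typable)
unrestricted ✗ (fails simple typing)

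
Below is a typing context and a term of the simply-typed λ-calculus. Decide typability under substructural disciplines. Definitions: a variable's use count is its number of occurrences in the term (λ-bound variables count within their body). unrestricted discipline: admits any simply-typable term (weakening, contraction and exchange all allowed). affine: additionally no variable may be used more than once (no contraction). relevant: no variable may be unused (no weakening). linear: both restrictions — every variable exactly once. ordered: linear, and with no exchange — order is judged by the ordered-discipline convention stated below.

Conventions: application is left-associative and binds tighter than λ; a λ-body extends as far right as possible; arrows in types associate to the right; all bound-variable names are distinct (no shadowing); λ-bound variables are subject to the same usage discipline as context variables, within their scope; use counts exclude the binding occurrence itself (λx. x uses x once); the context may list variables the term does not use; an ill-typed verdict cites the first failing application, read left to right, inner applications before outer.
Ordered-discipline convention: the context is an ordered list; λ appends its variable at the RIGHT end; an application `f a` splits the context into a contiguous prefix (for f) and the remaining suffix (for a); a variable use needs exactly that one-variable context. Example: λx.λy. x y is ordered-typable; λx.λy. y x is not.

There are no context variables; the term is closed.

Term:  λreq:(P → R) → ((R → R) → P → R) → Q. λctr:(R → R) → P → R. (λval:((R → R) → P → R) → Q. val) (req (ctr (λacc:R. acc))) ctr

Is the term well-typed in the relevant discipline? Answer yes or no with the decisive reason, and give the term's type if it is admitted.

yes — at least one use each (req, ctr, val, acc); term : ((P → R) → ((R → R) → P → R) → Q) → ((R → R) → P → R) → Q
use counts: req (λ-bound): 1×, ctr (λ-bound): 2×, val (λ-bound): 1×, acc (λ-bound): 1×
left-to-right use order: val, req, ctr, acc, ctr
typing: the term checks, with type ((P → R) → ((R → R) → P → R) → Q) → ((R → R) → P → R) → Q
across the five disciplines: ordered ✗ · linear ✗ · affine ✗ · relevant ✓ · unrestricted ✓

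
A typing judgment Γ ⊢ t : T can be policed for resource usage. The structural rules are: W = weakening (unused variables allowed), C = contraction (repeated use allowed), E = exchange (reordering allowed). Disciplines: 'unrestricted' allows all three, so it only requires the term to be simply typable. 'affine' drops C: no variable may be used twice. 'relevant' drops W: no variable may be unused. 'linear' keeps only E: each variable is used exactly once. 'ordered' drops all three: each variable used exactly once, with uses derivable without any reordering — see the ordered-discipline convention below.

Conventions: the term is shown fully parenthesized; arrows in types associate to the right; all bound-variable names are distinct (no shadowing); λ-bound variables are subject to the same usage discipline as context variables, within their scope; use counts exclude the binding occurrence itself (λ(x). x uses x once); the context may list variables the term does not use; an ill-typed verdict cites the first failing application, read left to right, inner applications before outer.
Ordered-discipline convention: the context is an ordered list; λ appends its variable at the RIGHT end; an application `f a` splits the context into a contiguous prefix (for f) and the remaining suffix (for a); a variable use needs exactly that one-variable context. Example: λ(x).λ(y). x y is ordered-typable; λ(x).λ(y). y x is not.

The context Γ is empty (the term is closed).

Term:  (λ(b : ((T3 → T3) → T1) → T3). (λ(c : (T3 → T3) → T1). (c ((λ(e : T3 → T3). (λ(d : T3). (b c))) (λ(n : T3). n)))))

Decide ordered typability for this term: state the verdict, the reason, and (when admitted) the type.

no — c ×2 used more than once (contraction); needs weakening: e, d unused
usage: b (λ-bound) ×1, c (λ-bound) ×2, e (λ-bound) ×0, d (λ-bound) ×0, n (λ-bound) ×1
order of uses: c, b, c, n
typing: well-typed at (((T3 → T3) → T1) → T3) → ((T3 → T3) → T1) → T1
across the five disciplines: ordered ✗, linear ✗, affine ✗, relevant ✗, unrestricted ✓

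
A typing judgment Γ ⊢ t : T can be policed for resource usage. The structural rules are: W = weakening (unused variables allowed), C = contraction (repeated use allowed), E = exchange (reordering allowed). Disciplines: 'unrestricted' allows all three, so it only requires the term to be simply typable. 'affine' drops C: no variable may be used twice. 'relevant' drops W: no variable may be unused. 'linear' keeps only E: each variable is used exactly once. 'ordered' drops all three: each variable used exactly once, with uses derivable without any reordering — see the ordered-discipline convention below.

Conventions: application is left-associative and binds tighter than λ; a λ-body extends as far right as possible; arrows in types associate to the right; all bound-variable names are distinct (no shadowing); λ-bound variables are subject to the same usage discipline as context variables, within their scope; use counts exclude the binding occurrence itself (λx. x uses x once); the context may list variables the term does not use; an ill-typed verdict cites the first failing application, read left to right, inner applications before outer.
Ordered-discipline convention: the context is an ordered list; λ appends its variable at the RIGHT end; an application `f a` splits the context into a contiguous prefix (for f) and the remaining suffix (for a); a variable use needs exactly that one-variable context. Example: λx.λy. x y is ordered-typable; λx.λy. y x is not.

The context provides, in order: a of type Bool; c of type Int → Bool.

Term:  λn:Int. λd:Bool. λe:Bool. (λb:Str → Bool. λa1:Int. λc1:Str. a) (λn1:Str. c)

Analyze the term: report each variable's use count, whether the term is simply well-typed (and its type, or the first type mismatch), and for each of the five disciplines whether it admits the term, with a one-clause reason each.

use counts: a: 1; c: 1; n (bound): 0; d (bound): 0; e (bound): 0; b (bound): 0; a1 (bound): 0; c1 (bound): 0; n1 (bound): 0
uses in reading order: a, c
typing: ill-typed: an application expects Str → Bool but receives Str → Int → Bool
ordered: ✗ — the type mismatch rejects it
linear: ✗ — not simply typable
affine: ✗ — fails simple typing
relevant: ✗ — a type mismatch blocks all five
unrestricted: ✗ — the type mismatch rejects it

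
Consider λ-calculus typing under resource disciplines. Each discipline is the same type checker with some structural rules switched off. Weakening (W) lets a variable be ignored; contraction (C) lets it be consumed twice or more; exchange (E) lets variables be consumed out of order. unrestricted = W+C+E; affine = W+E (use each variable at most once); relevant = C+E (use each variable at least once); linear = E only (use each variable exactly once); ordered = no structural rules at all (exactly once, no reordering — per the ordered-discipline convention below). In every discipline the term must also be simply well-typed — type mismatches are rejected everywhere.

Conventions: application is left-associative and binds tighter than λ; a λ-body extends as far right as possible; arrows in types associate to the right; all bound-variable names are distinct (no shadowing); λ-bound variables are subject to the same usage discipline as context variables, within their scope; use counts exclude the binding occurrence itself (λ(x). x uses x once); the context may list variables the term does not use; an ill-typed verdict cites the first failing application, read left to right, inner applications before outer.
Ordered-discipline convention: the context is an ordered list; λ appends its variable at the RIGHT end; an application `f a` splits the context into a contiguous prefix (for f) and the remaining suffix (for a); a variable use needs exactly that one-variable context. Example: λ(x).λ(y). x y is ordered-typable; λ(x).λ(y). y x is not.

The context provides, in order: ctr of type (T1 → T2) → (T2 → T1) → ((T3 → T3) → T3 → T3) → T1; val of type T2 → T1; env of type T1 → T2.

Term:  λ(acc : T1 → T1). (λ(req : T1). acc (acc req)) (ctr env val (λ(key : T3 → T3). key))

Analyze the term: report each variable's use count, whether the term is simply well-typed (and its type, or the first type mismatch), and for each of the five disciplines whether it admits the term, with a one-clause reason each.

variable uses: ctr: 1; val: 1; env: 1; acc (bound): 2; req (bound): 1; key (bound): 1
uses in reading order: acc, acc, req, ctr, env, val, key
typing: the term checks, with type (T1 → T1) → T1
ordered: ✗, uses contraction: acc ×2
linear: ✗, uses contraction: acc ×2
affine: ✗, uses contraction: acc ×2
relevant: ✓, at least one use each (ctr, val, env, acc, req, key)
unrestricted: ✓, simply typable at (T1 → T1) → T1; W, C, E all held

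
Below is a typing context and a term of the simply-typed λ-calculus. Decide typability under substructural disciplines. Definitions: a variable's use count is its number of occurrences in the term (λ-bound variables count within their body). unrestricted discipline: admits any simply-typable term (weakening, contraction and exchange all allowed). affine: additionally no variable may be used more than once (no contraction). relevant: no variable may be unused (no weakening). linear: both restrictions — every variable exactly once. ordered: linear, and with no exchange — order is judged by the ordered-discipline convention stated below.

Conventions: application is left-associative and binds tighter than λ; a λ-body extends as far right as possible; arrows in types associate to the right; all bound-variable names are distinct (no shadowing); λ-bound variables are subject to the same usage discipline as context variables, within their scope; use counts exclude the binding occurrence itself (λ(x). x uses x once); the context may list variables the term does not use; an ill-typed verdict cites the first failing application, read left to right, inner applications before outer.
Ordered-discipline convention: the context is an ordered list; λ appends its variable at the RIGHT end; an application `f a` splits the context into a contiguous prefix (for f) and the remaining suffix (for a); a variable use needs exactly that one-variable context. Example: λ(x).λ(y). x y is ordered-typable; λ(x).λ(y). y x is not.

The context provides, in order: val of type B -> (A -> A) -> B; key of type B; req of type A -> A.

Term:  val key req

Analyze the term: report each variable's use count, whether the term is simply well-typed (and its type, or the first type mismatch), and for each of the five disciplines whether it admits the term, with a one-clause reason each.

usage: val=1; key=1; req=1
order of uses: val, key, req
typing: the term checks, with type B
ordered: ✓, val, key, req once each; derivable with no W/C/E
linear: ✓, exactly-once usage across val, key, req
affine: ✓, no duplicate uses among val, key, req
relevant: ✓, val, key, req: all used, weakening unneeded
unrestricted: ✓, type-checks (B) and nothing is barred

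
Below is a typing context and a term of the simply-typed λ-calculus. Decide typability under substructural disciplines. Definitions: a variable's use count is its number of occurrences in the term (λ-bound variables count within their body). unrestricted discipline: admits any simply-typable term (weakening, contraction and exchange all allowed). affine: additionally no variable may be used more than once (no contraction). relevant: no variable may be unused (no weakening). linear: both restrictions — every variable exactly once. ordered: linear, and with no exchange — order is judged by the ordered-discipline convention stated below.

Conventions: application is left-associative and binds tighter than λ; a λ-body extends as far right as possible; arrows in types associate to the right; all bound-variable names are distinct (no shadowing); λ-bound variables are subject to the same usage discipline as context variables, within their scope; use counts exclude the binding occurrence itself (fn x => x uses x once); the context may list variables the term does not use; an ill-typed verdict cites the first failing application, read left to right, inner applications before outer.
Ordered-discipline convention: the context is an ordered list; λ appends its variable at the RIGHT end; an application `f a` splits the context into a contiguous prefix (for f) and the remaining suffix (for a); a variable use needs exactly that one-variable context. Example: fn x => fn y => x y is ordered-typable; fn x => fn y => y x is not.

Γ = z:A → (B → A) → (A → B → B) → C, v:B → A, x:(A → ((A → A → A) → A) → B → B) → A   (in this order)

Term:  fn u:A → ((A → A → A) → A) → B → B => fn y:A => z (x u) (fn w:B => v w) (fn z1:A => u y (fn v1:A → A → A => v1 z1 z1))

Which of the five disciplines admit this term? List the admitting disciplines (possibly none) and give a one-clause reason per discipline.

admitting disciplines: relevant, unrestricted
variable uses: z: 1; v: 1; x: 1; u (bound): 2; y (bound): 1; w (bound): 1; z1 (bound): 2; v1 (bound): 1
left-to-right use order: z, x, u, v, w, u, y, v1, z1, z1
typing: ✓ — (A → ((A → A → A) → A) → B → B) → A → C
ordered: ✗ — needs contraction — u ×2, z1 ×2
linear: ✗ — needs contraction — u ×2, z1 ×2
affine: ✗ — needs contraction — u ×2, z1 ×2
relevant: ✓ — z, v, x, u, y, w, z1, v1: all used, weakening unneeded
unrestricted: ✓ — type-checks ((A → ((A → A → A) → A) → B → B) → A → C) and nothing is barred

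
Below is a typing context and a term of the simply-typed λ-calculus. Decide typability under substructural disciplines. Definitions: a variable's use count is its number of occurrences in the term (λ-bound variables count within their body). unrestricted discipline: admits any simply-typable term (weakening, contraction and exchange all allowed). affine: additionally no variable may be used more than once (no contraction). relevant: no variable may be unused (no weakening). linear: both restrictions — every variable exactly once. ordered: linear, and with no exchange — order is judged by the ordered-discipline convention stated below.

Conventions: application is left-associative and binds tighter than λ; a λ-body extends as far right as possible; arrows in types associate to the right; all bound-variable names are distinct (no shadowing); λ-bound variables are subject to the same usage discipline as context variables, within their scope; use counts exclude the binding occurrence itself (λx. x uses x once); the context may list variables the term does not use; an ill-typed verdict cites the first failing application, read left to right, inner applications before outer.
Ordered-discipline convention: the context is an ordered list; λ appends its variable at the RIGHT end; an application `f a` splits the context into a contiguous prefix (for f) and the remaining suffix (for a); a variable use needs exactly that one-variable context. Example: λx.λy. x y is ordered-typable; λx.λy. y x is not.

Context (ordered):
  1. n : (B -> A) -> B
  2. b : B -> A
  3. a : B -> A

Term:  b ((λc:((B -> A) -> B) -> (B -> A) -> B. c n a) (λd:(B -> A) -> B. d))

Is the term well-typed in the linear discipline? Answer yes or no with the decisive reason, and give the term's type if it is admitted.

yes — exactly-once usage across n, b, a, c, d; term : A
counts: n: 1; b: 1; a: 1; c (λ-bound): 1; d (λ-bound): 1
left-to-right use order: b, c, n, a, d
typing: ✓ — A
across the five disciplines: ordered ✗, linear ✓, affine ✓, relevant ✓, unrestricted ✓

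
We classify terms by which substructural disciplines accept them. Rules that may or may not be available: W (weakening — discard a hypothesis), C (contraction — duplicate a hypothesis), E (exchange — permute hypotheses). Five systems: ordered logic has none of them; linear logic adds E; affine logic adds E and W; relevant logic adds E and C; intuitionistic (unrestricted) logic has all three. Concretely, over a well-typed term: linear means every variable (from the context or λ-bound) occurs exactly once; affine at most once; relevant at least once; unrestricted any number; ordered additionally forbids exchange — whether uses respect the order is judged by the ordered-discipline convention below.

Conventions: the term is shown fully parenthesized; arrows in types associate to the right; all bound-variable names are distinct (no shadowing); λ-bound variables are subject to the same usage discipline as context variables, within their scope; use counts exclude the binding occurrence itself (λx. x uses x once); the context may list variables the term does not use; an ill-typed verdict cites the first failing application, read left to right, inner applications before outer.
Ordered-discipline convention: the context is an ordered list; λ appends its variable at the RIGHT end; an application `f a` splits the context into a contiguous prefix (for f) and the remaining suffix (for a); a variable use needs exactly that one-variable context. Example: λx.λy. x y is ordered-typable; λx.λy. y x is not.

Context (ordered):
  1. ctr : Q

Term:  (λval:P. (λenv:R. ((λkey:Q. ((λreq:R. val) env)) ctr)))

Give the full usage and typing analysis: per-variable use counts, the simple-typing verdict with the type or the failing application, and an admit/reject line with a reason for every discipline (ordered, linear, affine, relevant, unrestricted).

usage: ctr: 1×; val [bound]: 1×; env [bound]: 1×; key [bound]: 0×; req [bound]: 0×
uses in reading order: val, env, ctr
typing: ✓ — P → R → P
ordered: ✗ — unused: key, req — weakening required
linear: ✗ — unused: key, req — weakening required
affine: ✓ — no duplicate uses among ctr, val, env, key, req
relevant: ✗ — unused: key, req — weakening required
unrestricted: ✓ — type-checks (P → R → P) and nothing is barred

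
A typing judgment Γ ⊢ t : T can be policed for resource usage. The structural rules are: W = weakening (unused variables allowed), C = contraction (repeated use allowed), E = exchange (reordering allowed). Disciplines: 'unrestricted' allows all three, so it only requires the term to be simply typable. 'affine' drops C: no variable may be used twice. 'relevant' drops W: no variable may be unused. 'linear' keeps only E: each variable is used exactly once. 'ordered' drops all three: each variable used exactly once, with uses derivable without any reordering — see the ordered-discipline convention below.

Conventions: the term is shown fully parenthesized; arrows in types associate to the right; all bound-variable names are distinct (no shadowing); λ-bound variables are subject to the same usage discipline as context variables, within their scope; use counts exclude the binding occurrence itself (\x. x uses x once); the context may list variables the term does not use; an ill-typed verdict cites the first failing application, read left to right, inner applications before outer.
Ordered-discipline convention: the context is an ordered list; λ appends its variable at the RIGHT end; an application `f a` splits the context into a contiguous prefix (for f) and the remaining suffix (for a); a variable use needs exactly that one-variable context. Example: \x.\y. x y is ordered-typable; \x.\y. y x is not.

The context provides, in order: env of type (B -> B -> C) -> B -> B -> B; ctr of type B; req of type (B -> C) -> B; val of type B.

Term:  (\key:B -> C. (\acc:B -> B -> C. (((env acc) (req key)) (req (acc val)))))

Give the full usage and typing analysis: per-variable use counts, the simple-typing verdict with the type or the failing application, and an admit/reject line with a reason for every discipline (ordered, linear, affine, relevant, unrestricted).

usage: env ×1; ctr ×0; req ×2; val ×1; key [bound] ×1; acc [bound] ×2
uses in reading order: env, acc, req, key, req, acc, val
typing: ✓ — (B -> C) -> (B -> B -> C) -> B
ordered ✗ (repeated use of req ×2, acc ×2; ctr never used (weakening))
linear ✗ (repeated use of req ×2, acc ×2; ctr never used (weakening))
affine ✗ (repeated use of req ×2, acc ×2)
relevant ✗ (ctr never used (weakening))
unrestricted ✓ (type-checks ((B -> C) -> (B -> B -> C) -> B) and nothing is barred)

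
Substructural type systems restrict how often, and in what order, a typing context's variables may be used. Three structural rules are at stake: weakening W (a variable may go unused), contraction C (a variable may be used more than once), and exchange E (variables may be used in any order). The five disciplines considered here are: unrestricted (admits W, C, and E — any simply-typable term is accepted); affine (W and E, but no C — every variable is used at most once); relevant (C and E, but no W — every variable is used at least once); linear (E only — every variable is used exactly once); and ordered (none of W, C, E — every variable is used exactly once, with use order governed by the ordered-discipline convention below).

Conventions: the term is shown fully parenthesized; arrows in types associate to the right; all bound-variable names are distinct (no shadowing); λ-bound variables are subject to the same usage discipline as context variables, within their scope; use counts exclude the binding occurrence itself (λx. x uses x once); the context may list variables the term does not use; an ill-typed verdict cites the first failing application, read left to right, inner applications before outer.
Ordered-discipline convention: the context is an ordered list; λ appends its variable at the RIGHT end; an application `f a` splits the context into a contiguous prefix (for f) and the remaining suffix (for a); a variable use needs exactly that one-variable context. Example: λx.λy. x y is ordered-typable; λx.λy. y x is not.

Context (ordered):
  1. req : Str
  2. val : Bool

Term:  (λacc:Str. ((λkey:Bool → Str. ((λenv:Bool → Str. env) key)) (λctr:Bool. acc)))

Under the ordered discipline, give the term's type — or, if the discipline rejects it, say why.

not well-typed under ordered — req, val, ctr left unused
variable uses: req ×0; val ×0; acc (λ-bound) ×1; key (λ-bound) ×1; env (λ-bound) ×1; ctr (λ-bound) ×0
use order (left to right): env, key, acc
typing: well-typed at Str → Bool → Str
per-discipline verdicts: ordered ✗ · linear ✗ · affine ✓ · relevant ✗ · unrestricted ✓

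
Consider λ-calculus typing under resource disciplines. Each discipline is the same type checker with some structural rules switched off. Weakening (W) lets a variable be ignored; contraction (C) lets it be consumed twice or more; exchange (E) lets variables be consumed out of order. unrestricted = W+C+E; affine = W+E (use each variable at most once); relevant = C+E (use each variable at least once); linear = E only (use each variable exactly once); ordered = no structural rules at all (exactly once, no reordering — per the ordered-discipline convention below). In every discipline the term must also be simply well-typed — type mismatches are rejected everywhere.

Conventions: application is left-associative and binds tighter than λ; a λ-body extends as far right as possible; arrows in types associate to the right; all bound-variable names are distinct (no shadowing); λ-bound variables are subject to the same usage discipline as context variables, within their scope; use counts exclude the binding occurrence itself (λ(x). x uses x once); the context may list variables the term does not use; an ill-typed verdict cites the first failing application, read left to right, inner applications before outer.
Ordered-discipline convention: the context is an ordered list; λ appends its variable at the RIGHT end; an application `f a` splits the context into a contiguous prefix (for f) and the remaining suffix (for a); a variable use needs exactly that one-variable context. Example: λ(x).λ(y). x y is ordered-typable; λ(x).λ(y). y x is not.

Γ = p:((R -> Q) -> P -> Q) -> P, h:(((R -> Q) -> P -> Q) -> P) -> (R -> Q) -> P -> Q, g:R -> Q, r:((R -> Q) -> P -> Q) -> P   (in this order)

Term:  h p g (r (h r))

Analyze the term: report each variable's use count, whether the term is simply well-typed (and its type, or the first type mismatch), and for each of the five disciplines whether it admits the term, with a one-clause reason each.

usage: p: 1, h: 2, g: 1, r: 2
uses in reading order: h, p, g, r, h, r
typing: well-typed at Q
ordered: ✗, needs contraction — h ×2, r ×2
linear: ✗, needs contraction — h ×2, r ×2
affine: ✗, needs contraction — h ×2, r ×2
relevant: ✓, every one of p, h, g, r appears
unrestricted: ✓, simply typable at Q; W, C, E all held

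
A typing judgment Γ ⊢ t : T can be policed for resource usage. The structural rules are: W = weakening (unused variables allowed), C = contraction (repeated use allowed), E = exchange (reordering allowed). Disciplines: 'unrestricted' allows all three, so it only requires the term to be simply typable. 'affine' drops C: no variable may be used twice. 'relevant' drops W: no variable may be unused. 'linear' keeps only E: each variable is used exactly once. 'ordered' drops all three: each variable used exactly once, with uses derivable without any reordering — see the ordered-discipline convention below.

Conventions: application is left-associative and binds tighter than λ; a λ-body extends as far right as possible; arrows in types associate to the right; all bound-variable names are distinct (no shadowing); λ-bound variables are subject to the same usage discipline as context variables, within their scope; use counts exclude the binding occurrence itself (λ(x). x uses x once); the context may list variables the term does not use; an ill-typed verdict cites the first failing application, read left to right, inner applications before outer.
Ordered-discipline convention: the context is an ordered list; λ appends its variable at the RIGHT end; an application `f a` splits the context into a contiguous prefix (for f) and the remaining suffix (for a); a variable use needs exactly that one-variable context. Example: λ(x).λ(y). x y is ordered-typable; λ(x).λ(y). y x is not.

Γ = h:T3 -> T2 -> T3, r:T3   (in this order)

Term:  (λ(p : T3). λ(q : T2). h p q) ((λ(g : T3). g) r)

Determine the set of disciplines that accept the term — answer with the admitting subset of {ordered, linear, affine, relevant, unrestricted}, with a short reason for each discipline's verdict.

admitted by: ordered, linear, affine, relevant, unrestricted
variable uses: h ×1; r ×1; p (λ-bound) ×1; q (λ-bound) ×1; g (λ-bound) ×1
left-to-right use order: h, p, q, g, r
typing: well-typed — term : T2 -> T3
ordered ✓ (h, r, p, q, g once each; derivable with no W/C/E)
linear ✓ (h, r, p, q, g: one use apiece)
affine ✓ (no duplicate uses among h, r, p, q, g)
relevant ✓ (every one of h, r, p, q, g appears)
unrestricted ✓ (type-checks (T2 -> T3) and nothing is barred)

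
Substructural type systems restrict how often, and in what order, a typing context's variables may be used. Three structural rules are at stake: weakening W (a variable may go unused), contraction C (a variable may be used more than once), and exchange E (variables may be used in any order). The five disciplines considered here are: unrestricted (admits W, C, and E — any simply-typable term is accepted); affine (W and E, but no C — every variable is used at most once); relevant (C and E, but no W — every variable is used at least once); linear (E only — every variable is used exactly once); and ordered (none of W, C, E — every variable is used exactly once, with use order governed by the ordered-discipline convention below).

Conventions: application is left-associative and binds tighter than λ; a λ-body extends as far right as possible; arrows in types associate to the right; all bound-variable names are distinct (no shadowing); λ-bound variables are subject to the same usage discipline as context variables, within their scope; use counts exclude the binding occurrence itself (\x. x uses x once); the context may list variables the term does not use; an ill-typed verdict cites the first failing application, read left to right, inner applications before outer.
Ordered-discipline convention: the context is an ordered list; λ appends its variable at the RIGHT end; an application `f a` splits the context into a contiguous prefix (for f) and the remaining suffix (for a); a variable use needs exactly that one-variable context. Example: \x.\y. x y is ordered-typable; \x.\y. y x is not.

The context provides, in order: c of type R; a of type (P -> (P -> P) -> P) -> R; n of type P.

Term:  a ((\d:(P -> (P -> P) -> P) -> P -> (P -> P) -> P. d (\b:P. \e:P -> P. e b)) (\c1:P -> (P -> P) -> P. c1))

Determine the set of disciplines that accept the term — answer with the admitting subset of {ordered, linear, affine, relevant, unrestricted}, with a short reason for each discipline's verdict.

admitted in: affine, unrestricted
usage: c=0, a=1, n=0, d (bound)=1, b (bound)=1, e (bound)=1, c1 (bound)=1
left-to-right use order: a, d, e, b, c1
typing: well-typed — term : R
ordered ✗ (needs weakening: c, n unused)
linear ✗ (needs weakening: c, n unused)
affine ✓ (no duplicate uses among c, a, n, d, b, e, c1)
relevant ✗ (needs weakening: c, n unused)
unrestricted ✓ (typability at R is all that's needed)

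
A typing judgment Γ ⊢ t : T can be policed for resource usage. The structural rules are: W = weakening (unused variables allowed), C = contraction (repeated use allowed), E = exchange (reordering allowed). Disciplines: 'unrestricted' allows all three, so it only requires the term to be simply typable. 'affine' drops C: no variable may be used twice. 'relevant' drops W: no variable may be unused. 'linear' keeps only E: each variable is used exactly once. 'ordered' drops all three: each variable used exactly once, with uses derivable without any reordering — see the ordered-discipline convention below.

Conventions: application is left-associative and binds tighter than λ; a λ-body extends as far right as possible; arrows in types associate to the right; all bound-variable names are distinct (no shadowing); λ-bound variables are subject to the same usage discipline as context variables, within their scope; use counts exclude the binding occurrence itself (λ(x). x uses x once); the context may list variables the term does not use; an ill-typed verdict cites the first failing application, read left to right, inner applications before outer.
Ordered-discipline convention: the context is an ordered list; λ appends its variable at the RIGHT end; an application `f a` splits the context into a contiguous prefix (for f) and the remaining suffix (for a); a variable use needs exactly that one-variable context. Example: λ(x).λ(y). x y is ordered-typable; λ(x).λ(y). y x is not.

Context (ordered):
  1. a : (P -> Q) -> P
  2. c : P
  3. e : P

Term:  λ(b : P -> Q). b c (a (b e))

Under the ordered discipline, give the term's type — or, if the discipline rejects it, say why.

not well-typed under ordered — a type mismatch blocks all five
counts: a=1; c=1; e=1; b (bound)=2
left-to-right use order: b, c, a, b, e
typing: ill-typed: a function awaiting P -> Q gets Q
summary: ordered ✗ | linear ✗ | affine ✗ | relevant ✗ | unrestricted ✗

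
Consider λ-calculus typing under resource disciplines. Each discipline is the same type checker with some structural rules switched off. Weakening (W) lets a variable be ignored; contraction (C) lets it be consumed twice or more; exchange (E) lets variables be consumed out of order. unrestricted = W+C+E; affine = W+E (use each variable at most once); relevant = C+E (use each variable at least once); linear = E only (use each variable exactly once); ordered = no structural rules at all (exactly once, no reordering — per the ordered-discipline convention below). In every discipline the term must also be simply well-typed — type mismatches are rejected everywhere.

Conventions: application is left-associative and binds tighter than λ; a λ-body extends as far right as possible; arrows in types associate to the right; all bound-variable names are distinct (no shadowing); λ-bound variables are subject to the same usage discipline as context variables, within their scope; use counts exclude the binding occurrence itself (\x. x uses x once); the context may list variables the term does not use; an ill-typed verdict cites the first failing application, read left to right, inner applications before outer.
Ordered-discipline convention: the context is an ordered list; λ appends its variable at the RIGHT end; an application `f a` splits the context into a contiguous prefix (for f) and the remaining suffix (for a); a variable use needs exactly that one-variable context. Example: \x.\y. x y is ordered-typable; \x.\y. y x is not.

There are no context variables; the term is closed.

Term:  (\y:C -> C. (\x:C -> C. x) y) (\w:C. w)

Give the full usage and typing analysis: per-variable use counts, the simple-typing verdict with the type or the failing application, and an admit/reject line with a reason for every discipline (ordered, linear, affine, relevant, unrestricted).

use counts: y [bound]: 1×, x [bound]: 1×, w [bound]: 1×
order of uses: x, y, w
typing: ✓ — C -> C
ordered: ✓ — y, x, w: once each, no exchange needed
linear: ✓ — each of y, x, w used exactly once
affine: ✓ — at most one use each (y, x, w)
relevant: ✓ — every one of y, x, w appears
unrestricted: ✓ — well-typed at C -> C; no restrictions here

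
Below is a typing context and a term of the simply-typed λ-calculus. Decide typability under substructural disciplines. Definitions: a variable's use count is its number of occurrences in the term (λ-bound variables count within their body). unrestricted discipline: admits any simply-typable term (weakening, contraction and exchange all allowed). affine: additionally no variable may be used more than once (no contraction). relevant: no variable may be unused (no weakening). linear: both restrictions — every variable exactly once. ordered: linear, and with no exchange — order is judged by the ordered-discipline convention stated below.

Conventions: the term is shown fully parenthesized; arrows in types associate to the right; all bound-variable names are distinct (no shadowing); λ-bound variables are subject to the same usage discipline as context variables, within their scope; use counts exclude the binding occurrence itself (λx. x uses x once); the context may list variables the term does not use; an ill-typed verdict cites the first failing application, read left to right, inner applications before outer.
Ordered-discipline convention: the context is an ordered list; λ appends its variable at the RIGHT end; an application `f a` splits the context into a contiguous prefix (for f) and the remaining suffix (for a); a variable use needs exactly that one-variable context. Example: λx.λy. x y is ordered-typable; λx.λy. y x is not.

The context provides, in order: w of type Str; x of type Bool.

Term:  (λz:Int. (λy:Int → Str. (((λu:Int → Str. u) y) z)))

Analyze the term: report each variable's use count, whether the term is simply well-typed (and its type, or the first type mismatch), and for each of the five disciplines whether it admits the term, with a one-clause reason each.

variable uses: w: 0×, x: 0×, z [bound]: 1×, y [bound]: 1×, u [bound]: 1×
uses in reading order: u, y, z
typing: the term checks, with type Int → (Int → Str) → Str
ordered: ✗ — needs weakening: w, x unused
linear: ✗ — needs weakening: w, x unused
affine: ✓ — no duplicate uses among w, x, z, y, u
relevant: ✗ — needs weakening: w, x unused
unrestricted: ✓ — type-checks (Int → (Int → Str) → Str) and nothing is barred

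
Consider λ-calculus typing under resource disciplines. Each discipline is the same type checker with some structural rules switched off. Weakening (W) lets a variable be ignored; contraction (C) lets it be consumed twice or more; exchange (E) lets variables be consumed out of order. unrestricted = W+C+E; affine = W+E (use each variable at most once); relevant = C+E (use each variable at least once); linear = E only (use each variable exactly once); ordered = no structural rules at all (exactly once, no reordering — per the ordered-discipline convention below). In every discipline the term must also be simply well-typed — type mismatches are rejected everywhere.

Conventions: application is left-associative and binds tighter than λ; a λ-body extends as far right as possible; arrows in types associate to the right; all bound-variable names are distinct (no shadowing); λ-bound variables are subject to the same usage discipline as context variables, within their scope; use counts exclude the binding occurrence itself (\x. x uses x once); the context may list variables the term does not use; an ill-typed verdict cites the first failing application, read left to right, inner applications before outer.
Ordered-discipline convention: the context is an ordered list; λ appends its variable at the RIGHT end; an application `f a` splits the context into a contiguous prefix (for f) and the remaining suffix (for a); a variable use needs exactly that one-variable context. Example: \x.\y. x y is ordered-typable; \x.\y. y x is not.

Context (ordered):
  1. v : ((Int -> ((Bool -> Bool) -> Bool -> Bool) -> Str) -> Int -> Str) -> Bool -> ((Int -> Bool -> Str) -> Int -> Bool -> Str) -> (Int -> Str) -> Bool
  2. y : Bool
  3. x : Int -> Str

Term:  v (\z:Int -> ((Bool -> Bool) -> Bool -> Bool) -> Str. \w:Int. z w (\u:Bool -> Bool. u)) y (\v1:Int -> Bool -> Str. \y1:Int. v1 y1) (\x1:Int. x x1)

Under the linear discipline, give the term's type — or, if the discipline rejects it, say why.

term : Bool
variable uses: v ×1; y ×1; x ×1; z (bound) ×1; w (bound) ×1; u (bound) ×1; v1 (bound) ×1; y1 (bound) ×1; x1 (bound) ×1
use order (left to right): v, z, w, u, y, v1, y1, x, x1
typing: ✓ — Bool
across the five disciplines: ordered ✓ · linear ✓ · affine ✓ · relevant ✓ · unrestricted ✓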